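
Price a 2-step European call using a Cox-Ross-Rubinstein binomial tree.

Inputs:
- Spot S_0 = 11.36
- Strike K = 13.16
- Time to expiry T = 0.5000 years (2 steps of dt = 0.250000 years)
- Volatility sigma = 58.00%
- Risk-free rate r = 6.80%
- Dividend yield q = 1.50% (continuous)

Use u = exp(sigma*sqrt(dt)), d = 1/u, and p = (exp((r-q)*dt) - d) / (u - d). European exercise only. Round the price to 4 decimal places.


dt = T/N = 0.250000
u = exp(sigma*sqrt(dt)) = 1.336427; d = 1/u = 0.748264
p = (exp((r-q)*dt) - d) / (u - d) = 0.450682
Discount per step: exp(-r*dt) = 0.983144
Stock lattice S(k, i) with i counting down-moves:
  k=0: S(0,0) = 11.3600
  k=1: S(1,0) = 15.1818; S(1,1) = 8.5003
  k=2: S(2,0) = 20.2894; S(2,1) = 11.3600; S(2,2) = 6.3604
Terminal payoffs V(N, i) = max(S_T - K, 0):
  V(2,0) = 7.129397; V(2,1) = 0.000000; V(2,2) = 0.000000
Backward induction: V(k, i) = exp(-r*dt) * [p * V(k+1, i) + (1-p) * V(k+1, i+1)].
  V(1,0) = exp(-r*dt) * [p*7.129397 + (1-p)*0.000000] = 3.158926
  V(1,1) = exp(-r*dt) * [p*0.000000 + (1-p)*0.000000] = 0.000000
  V(0,0) = exp(-r*dt) * [p*3.158926 + (1-p)*0.000000] = 1.399672

Answer: Price = V(0,0) = 1.3997


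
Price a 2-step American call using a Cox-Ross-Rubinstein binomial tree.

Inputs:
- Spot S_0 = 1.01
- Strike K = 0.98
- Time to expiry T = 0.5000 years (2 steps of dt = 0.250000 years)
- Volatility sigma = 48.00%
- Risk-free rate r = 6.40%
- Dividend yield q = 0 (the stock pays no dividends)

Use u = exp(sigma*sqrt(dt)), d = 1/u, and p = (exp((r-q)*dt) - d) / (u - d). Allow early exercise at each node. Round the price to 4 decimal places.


dt = T/N = 0.250000
u = exp(sigma*sqrt(dt)) = 1.271249; d = 1/u = 0.786628
p = (exp((r-q)*dt) - d) / (u - d) = 0.473567
Discount per step: exp(-r*dt) = 0.984127
Stock lattice S(k, i) with i counting down-moves:
  k=0: S(0,0) = 1.0100
  k=1: S(1,0) = 1.2840; S(1,1) = 0.7945
  k=2: S(2,0) = 1.6322; S(2,1) = 1.0100; S(2,2) = 0.6250
Terminal payoffs V(N, i) = max(S_T - K, 0):
  V(2,0) = 0.652235; V(2,1) = 0.030000; V(2,2) = 0.000000
Backward induction: V(k, i) = exp(-r*dt) * [p * V(k+1, i) + (1-p) * V(k+1, i+1)]; then take max(V_cont, immediate exercise) for American.
  V(1,0) = exp(-r*dt) * [p*0.652235 + (1-p)*0.030000] = 0.319517; exercise = 0.303962; V(1,0) = max -> 0.319517
  V(1,1) = exp(-r*dt) * [p*0.030000 + (1-p)*0.000000] = 0.013982; exercise = 0.000000; V(1,1) = max -> 0.013982
  V(0,0) = exp(-r*dt) * [p*0.319517 + (1-p)*0.013982] = 0.156155; exercise = 0.030000; V(0,0) = max -> 0.156155

Answer: Price = V(0,0) = 0.1562


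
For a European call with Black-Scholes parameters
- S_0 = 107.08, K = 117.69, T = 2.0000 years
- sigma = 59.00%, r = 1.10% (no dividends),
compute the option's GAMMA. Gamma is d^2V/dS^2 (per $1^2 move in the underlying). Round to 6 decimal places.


Answer: Gamma = 0.004228

Derivation:
d1 = 0.3303293310; d2 = -0.5040566708
phi(d1) = 0.3777595992; exp(-qT) = 1.0000000000; exp(-rT) = 0.9782402351
Gamma = exp(-qT) * phi(d1) / (S * sigma * sqrt(T)) = 1.0000000000 * 0.3777595992 / (107.0800 * 0.5900 * 1.4142135624) = 0.004228


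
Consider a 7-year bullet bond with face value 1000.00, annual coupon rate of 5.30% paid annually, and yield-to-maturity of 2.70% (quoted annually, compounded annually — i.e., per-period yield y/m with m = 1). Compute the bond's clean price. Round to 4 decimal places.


Coupon per period c = face * coupon_rate / m = 53.000000
Periods per year m = 1; per-period yield y/m = 0.027000
Number of cashflows N = 7
Cashflows (t years, CF_t, discount factor 1/(1+y/m)^(m*t), PV):
  t = 1.0000: CF_t = 53.000000, DF = 0.973710, PV = 51.606621
  t = 2.0000: CF_t = 53.000000, DF = 0.948111, PV = 50.249875
  t = 3.0000: CF_t = 53.000000, DF = 0.923185, PV = 48.928797
  t = 4.0000: CF_t = 53.000000, DF = 0.898914, PV = 47.642451
  t = 5.0000: CF_t = 53.000000, DF = 0.875282, PV = 46.389923
  t = 6.0000: CF_t = 53.000000, DF = 0.852270, PV = 45.170324
  t = 7.0000: CF_t = 1053.000000, DF = 0.829864, PV = 873.846731
Price P = sum_t PV_t = 1163.834722

Answer: Price = 1163.8347


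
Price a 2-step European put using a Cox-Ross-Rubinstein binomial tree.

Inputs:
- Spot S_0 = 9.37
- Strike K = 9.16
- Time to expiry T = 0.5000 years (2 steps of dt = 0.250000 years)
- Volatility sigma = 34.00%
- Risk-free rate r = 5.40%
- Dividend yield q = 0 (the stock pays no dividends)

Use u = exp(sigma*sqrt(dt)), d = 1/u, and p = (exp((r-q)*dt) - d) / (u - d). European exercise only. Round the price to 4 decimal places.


dt = T/N = 0.250000
u = exp(sigma*sqrt(dt)) = 1.185305; d = 1/u = 0.843665
p = (exp((r-q)*dt) - d) / (u - d) = 0.497385
Discount per step: exp(-r*dt) = 0.986591
Stock lattice S(k, i) with i counting down-moves:
  k=0: S(0,0) = 9.3700
  k=1: S(1,0) = 11.1063; S(1,1) = 7.9051
  k=2: S(2,0) = 13.1644; S(2,1) = 9.3700; S(2,2) = 6.6693
Terminal payoffs V(N, i) = max(K - S_T, 0):
  V(2,0) = 0.000000; V(2,1) = 0.000000; V(2,2) = 2.490712
Backward induction: V(k, i) = exp(-r*dt) * [p * V(k+1, i) + (1-p) * V(k+1, i+1)].
  V(1,0) = exp(-r*dt) * [p*0.000000 + (1-p)*0.000000] = 0.000000
  V(1,1) = exp(-r*dt) * [p*0.000000 + (1-p)*2.490712] = 1.235082
  V(0,0) = exp(-r*dt) * [p*0.000000 + (1-p)*1.235082] = 0.612446

Answer: Price = V(0,0) = 0.6124


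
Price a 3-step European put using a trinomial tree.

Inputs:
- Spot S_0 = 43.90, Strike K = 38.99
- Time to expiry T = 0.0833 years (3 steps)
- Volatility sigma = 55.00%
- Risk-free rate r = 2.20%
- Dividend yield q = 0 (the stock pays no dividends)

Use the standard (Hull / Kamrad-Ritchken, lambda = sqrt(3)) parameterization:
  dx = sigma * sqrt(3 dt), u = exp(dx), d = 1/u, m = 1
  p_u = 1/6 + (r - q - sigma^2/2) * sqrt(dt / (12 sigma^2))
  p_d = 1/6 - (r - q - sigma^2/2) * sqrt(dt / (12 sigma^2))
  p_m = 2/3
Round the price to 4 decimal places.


Answer: Price = V(0,0) = 0.8964

Derivation:
dt = T/N = 0.027767; dx = sigma*sqrt(3*dt) = 0.158740
u = exp(dx) = 1.172033; d = 1/u = 0.853219
p_u = 0.155362, p_m = 0.666667, p_d = 0.177971
Discount per step: exp(-r*dt) = 0.999389
Stock lattice S(k, j) with j the centered position index:
  k=0: S(0,+0) = 43.9000
  k=1: S(1,-1) = 37.4563; S(1,+0) = 43.9000; S(1,+1) = 51.4522
  k=2: S(2,-2) = 31.9584; S(2,-1) = 37.4563; S(2,+0) = 43.9000; S(2,+1) = 51.4522; S(2,+2) = 60.3037
  k=3: S(3,-3) = 27.2675; S(3,-2) = 31.9584; S(3,-1) = 37.4563; S(3,+0) = 43.9000; S(3,+1) = 51.4522; S(3,+2) = 60.3037; S(3,+3) = 70.6779
Terminal payoffs V(N, j) = max(K - S_T, 0):
  V(3,-3) = 11.722497; V(3,-2) = 7.031596; V(3,-1) = 1.533706; V(3,+0) = 0.000000; V(3,+1) = 0.000000; V(3,+2) = 0.000000; V(3,+3) = 0.000000
Backward induction: V(k, j) = exp(-r*dt) * [p_u * V(k+1, j+1) + p_m * V(k+1, j) + p_d * V(k+1, j-1)]
  V(2,-2) = exp(-r*dt) * [p_u*1.533706 + p_m*7.031596 + p_d*11.722497] = 7.007991
  V(2,-1) = exp(-r*dt) * [p_u*0.000000 + p_m*1.533706 + p_d*7.031596] = 2.272501
  V(2,+0) = exp(-r*dt) * [p_u*0.000000 + p_m*0.000000 + p_d*1.533706] = 0.272788
  V(2,+1) = exp(-r*dt) * [p_u*0.000000 + p_m*0.000000 + p_d*0.000000] = 0.000000
  V(2,+2) = exp(-r*dt) * [p_u*0.000000 + p_m*0.000000 + p_d*0.000000] = 0.000000
  V(1,-1) = exp(-r*dt) * [p_u*0.272788 + p_m*2.272501 + p_d*7.007991] = 2.802887
  V(1,+0) = exp(-r*dt) * [p_u*0.000000 + p_m*0.272788 + p_d*2.272501] = 0.585940
  V(1,+1) = exp(-r*dt) * [p_u*0.000000 + p_m*0.000000 + p_d*0.272788] = 0.048519
  V(0,+0) = exp(-r*dt) * [p_u*0.048519 + p_m*0.585940 + p_d*2.802887] = 0.896449


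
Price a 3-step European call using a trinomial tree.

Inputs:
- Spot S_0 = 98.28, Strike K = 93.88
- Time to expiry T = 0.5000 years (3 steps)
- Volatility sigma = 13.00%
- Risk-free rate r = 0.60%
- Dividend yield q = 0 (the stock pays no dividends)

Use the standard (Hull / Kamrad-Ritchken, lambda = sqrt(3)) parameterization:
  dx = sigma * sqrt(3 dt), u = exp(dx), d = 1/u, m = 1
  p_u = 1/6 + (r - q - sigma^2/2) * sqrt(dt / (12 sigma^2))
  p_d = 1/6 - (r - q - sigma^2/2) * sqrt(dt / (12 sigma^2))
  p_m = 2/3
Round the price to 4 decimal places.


dt = T/N = 0.166667; dx = sigma*sqrt(3*dt) = 0.091924
u = exp(dx) = 1.096281; d = 1/u = 0.912175
p_u = 0.164446, p_m = 0.666667, p_d = 0.168888
Discount per step: exp(-r*dt) = 0.999000
Stock lattice S(k, j) with j the centered position index:
  k=0: S(0,+0) = 98.2800
  k=1: S(1,-1) = 89.6485; S(1,+0) = 98.2800; S(1,+1) = 107.7425
  k=2: S(2,-2) = 81.7751; S(2,-1) = 89.6485; S(2,+0) = 98.2800; S(2,+1) = 107.7425; S(2,+2) = 118.1161
  k=3: S(3,-3) = 74.5932; S(3,-2) = 81.7751; S(3,-1) = 89.6485; S(3,+0) = 98.2800; S(3,+1) = 107.7425; S(3,+2) = 118.1161; S(3,+3) = 129.4885
Terminal payoffs V(N, j) = max(S_T - K, 0):
  V(3,-3) = 0.000000; V(3,-2) = 0.000000; V(3,-1) = 0.000000; V(3,+0) = 4.400000; V(3,+1) = 13.862533; V(3,+2) = 24.236132; V(3,+3) = 35.608515
Backward induction: V(k, j) = exp(-r*dt) * [p_u * V(k+1, j+1) + p_m * V(k+1, j) + p_d * V(k+1, j-1)]
  V(2,-2) = exp(-r*dt) * [p_u*0.000000 + p_m*0.000000 + p_d*0.000000] = 0.000000
  V(2,-1) = exp(-r*dt) * [p_u*4.400000 + p_m*0.000000 + p_d*0.000000] = 0.722838
  V(2,+0) = exp(-r*dt) * [p_u*13.862533 + p_m*4.400000 + p_d*0.000000] = 5.207756
  V(2,+1) = exp(-r*dt) * [p_u*24.236132 + p_m*13.862533 + p_d*4.400000] = 13.956357
  V(2,+2) = exp(-r*dt) * [p_u*35.608515 + p_m*24.236132 + p_d*13.862533] = 24.329955
  V(1,-1) = exp(-r*dt) * [p_u*5.207756 + p_m*0.722838 + p_d*0.000000] = 1.336947
  V(1,+0) = exp(-r*dt) * [p_u*13.956357 + p_m*5.207756 + p_d*0.722838] = 5.883092
  V(1,+1) = exp(-r*dt) * [p_u*24.329955 + p_m*13.956357 + p_d*5.207756] = 14.170541
  V(0,+0) = exp(-r*dt) * [p_u*14.170541 + p_m*5.883092 + p_d*1.336947] = 6.471664

Answer: Price = V(0,0) = 6.4717


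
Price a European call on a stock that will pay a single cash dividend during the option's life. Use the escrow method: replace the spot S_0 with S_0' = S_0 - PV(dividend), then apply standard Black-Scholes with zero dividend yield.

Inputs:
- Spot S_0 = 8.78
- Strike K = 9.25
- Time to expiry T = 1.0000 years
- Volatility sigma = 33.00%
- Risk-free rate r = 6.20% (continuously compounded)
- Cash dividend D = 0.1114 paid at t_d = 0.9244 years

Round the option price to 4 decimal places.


PV(D) = D * exp(-r * t_d) = 0.1114 * 0.94429865 = 0.10519487
S_0' = S_0 - PV(D) = 8.7800 - 0.10519487 = 8.67480513
d1 = (ln(S_0'/K) + (r + sigma^2/2)*T) / (sigma*sqrt(T)) = 0.15833124
d2 = d1 - sigma*sqrt(T) = -0.17166876
exp(-rT) = 0.93988289
N(d1) = 0.56290211; N(d2) = 0.43184898
C = S_0' * N(d1) - K * exp(-rT) * N(d2) = 8.67480513 * 0.56290211 - 9.2500 * 0.93988289 * 0.43184898 = 1.1286

Answer: Price = 1.1286


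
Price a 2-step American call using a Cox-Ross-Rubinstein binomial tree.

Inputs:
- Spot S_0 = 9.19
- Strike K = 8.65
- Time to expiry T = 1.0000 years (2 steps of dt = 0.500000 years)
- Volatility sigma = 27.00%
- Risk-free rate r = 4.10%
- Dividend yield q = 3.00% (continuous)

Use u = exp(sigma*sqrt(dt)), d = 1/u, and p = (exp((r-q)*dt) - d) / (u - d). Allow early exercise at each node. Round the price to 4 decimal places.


dt = T/N = 0.500000
u = exp(sigma*sqrt(dt)) = 1.210361; d = 1/u = 0.826200
p = (exp((r-q)*dt) - d) / (u - d) = 0.466771
Discount per step: exp(-r*dt) = 0.979709
Stock lattice S(k, i) with i counting down-moves:
  k=0: S(0,0) = 9.1900
  k=1: S(1,0) = 11.1232; S(1,1) = 7.5928
  k=2: S(2,0) = 13.4631; S(2,1) = 9.1900; S(2,2) = 6.2731
Terminal payoffs V(N, i) = max(S_T - K, 0):
  V(2,0) = 4.813113; V(2,1) = 0.540000; V(2,2) = 0.000000
Backward induction: V(k, i) = exp(-r*dt) * [p * V(k+1, i) + (1-p) * V(k+1, i+1)]; then take max(V_cont, immediate exercise) for American.
  V(1,0) = exp(-r*dt) * [p*4.813113 + (1-p)*0.540000] = 2.483136; exercise = 2.473219; V(1,0) = max -> 2.483136
  V(1,1) = exp(-r*dt) * [p*0.540000 + (1-p)*0.000000] = 0.246942; exercise = 0.000000; V(1,1) = max -> 0.246942
  V(0,0) = exp(-r*dt) * [p*2.483136 + (1-p)*0.246942] = 1.264542; exercise = 0.540000; V(0,0) = max -> 1.264542

Answer: Price = V(0,0) = 1.2645


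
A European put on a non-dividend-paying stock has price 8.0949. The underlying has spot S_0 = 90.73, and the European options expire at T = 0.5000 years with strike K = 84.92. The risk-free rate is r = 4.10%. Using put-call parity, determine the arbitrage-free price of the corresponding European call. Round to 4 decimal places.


Answer: Call price = 15.6280

Derivation:
Put-call parity: C - P = S_0 * exp(-qT) - K * exp(-rT).
S_0 * exp(-qT) = 90.7300 * 1.00000000 = 90.73000000
K * exp(-rT) = 84.9200 * 0.97970870 = 83.19686250
C = P + S*exp(-qT) - K*exp(-rT)
C = 8.0949 + 90.73000000 - 83.19686250 = 15.6280


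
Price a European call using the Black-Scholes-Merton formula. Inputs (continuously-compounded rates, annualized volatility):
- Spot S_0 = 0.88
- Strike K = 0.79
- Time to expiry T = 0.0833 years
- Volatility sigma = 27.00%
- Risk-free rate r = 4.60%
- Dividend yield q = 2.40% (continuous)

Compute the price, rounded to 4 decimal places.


d1 = (ln(S/K) + (r - q + 0.5*sigma^2) * T) / (sigma * sqrt(T)) = 1.44697328
d2 = d1 - sigma * sqrt(T) = 1.36904658
exp(-rT) = 0.99617553; exp(-qT) = 0.99800280
C = S_0 * exp(-qT) * N(d1) - K * exp(-rT) * N(d2)
N(d1) = 0.92604780; N(d2) = 0.91450764
C = 0.8800 * 0.99800280 * 0.92604780 - 0.7900 * 0.99617553 * 0.91450764 = 0.0936

Answer: Price = 0.0936


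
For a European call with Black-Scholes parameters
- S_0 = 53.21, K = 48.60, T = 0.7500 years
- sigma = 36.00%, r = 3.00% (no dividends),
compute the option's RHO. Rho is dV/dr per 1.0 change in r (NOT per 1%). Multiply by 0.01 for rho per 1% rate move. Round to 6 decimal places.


d1 = 0.5187261796; d2 = 0.2069570343
phi(d1) = 0.3487231431; exp(-qT) = 1.0000000000; exp(-rT) = 0.9777512372
N(d2) = 0.5819782932
Rho = K*T*exp(-rT)*N(d2) = 48.6000 * 0.7500 * 0.9777512372 * 0.5819782932 = 20.741143

Answer: Rho = 20.741143


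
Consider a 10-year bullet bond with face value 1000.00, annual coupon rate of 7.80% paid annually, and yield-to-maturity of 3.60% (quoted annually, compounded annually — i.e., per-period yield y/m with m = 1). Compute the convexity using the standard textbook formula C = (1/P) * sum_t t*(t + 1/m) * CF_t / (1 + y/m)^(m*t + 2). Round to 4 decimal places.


Answer: Convexity = 71.4900

Derivation:
Coupon per period c = face * coupon_rate / m = 78.000000
Periods per year m = 1; per-period yield y/m = 0.036000
Number of cashflows N = 10
Cashflows (t years, CF_t, discount factor 1/(1+y/m)^(m*t), PV):
  t = 1.0000: CF_t = 78.000000, DF = 0.965251, PV = 75.289575
  t = 2.0000: CF_t = 78.000000, DF = 0.931709, PV = 72.673335
  t = 3.0000: CF_t = 78.000000, DF = 0.899333, PV = 70.148007
  t = 4.0000: CF_t = 78.000000, DF = 0.868082, PV = 67.710431
  t = 5.0000: CF_t = 78.000000, DF = 0.837917, PV = 65.357559
  t = 6.0000: CF_t = 78.000000, DF = 0.808801, PV = 63.086447
  t = 7.0000: CF_t = 78.000000, DF = 0.780696, PV = 60.894254
  t = 8.0000: CF_t = 78.000000, DF = 0.753567, PV = 58.778238
  t = 9.0000: CF_t = 78.000000, DF = 0.727381, PV = 56.735750
  t = 10.0000: CF_t = 1078.000000, DF = 0.702106, PV = 756.869852
Price P = sum_t PV_t = 1347.543450
Convexity numerator sum_t t*(t + 1/m) * CF_t / (1+y/m)^(m*t + 2):
  t = 1.0000: term = 140.296014
  t = 2.0000: term = 406.262589
  t = 3.0000: term = 784.290712
  t = 4.0000: term = 1261.728944
  t = 5.0000: term = 1826.827622
  t = 6.0000: term = 2468.685975
  t = 7.0000: term = 3177.202027
  t = 8.0000: term = 3943.025131
  t = 9.0000: term = 4757.511017
  t = 10.0000: term = 77570.105319
Convexity = (1/P) * sum = 96335.935349 / 1347.543450 = 71.490040


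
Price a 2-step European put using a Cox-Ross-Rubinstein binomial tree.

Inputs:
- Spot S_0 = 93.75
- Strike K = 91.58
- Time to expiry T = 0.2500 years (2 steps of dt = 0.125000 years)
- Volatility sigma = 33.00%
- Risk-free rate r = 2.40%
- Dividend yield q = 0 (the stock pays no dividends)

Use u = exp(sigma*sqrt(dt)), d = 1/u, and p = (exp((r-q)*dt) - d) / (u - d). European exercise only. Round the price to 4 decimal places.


dt = T/N = 0.125000
u = exp(sigma*sqrt(dt)) = 1.123751; d = 1/u = 0.889876
p = (exp((r-q)*dt) - d) / (u - d) = 0.483712
Discount per step: exp(-r*dt) = 0.997004
Stock lattice S(k, i) with i counting down-moves:
  k=0: S(0,0) = 93.7500
  k=1: S(1,0) = 105.3517; S(1,1) = 83.4259
  k=2: S(2,0) = 118.3891; S(2,1) = 93.7500; S(2,2) = 74.2388
Terminal payoffs V(N, i) = max(K - S_T, 0):
  V(2,0) = 0.000000; V(2,1) = 0.000000; V(2,2) = 17.341237
Backward induction: V(k, i) = exp(-r*dt) * [p * V(k+1, i) + (1-p) * V(k+1, i+1)].
  V(1,0) = exp(-r*dt) * [p*0.000000 + (1-p)*0.000000] = 0.000000
  V(1,1) = exp(-r*dt) * [p*0.000000 + (1-p)*17.341237] = 8.926262
  V(0,0) = exp(-r*dt) * [p*0.000000 + (1-p)*8.926262] = 4.594721

Answer: Price = V(0,0) = 4.5947


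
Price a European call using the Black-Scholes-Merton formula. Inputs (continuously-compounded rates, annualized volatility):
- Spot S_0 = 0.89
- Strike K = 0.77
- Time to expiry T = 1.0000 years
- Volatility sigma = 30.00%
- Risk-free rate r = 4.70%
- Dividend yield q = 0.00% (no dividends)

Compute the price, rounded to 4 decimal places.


d1 = (ln(S/K) + (r - q + 0.5*sigma^2) * T) / (sigma * sqrt(T)) = 0.78943649
d2 = d1 - sigma * sqrt(T) = 0.48943649
exp(-rT) = 0.95408740; exp(-qT) = 1.00000000
C = S_0 * exp(-qT) * N(d1) - K * exp(-rT) * N(d2)
N(d1) = 0.78507153; N(d2) = 0.68773365
C = 0.8900 * 1.00000000 * 0.78507153 - 0.7700 * 0.95408740 * 0.68773365 = 0.1935

Answer: Price = 0.1935


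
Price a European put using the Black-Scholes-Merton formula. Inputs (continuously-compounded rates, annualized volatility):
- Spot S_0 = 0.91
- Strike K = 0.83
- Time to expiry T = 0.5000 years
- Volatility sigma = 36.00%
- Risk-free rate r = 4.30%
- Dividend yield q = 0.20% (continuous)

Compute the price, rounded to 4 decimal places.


d1 = (ln(S/K) + (r - q + 0.5*sigma^2) * T) / (sigma * sqrt(T)) = 0.56929520
d2 = d1 - sigma * sqrt(T) = 0.31473676
exp(-rT) = 0.97872948; exp(-qT) = 0.99900050
P = K * exp(-rT) * N(-d2) - S_0 * exp(-qT) * N(-d1)
N(-d1) = 0.28457791; N(-d2) = 0.37648077
P = 0.8300 * 0.97872948 * 0.37648077 - 0.9100 * 0.99900050 * 0.28457791 = 0.0471

Answer: Price = 0.0471


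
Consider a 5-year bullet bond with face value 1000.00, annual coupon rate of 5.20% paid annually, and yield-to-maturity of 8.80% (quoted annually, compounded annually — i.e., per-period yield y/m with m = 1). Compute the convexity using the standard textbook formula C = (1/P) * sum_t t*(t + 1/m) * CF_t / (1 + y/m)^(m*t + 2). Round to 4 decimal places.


Answer: Convexity = 21.9117

Derivation:
Coupon per period c = face * coupon_rate / m = 52.000000
Periods per year m = 1; per-period yield y/m = 0.088000
Number of cashflows N = 5
Cashflows (t years, CF_t, discount factor 1/(1+y/m)^(m*t), PV):
  t = 1.0000: CF_t = 52.000000, DF = 0.919118, PV = 47.794118
  t = 2.0000: CF_t = 52.000000, DF = 0.844777, PV = 43.928417
  t = 3.0000: CF_t = 52.000000, DF = 0.776450, PV = 40.375383
  t = 4.0000: CF_t = 52.000000, DF = 0.713649, PV = 37.109727
  t = 5.0000: CF_t = 1052.000000, DF = 0.655927, PV = 690.035228
Price P = sum_t PV_t = 859.242873
Convexity numerator sum_t t*(t + 1/m) * CF_t / (1+y/m)^(m*t + 2):
  t = 1.0000: term = 80.750766
  t = 2.0000: term = 222.658363
  t = 3.0000: term = 409.298462
  t = 4.0000: term = 626.989066
  t = 5.0000: term = 17487.781847
Convexity = (1/P) * sum = 18827.478505 / 859.242873 = 21.911708


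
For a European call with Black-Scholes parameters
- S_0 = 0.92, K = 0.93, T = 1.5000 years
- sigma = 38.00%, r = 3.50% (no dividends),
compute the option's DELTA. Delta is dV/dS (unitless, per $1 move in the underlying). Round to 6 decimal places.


d1 = 0.3222778268; d2 = -0.1431252243
phi(d1) = 0.3787533672; exp(-qT) = 1.0000000000; exp(-rT) = 0.9488543211
N(d1) = 0.6263788853
Delta = exp(-qT) * N(d1) = 1.0000000000 * 0.6263788853 = 0.626379

Answer: Delta = 0.626379


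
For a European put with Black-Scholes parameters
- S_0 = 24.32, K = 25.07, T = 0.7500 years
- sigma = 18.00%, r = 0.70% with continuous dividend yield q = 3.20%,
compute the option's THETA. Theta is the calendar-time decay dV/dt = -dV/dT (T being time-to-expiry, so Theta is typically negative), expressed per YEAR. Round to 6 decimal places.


Answer: Theta = -1.294222

Derivation:
d1 = -0.2371809759; d2 = -0.3930655486
phi(d1) = 0.3878774108; exp(-qT) = 0.9762857098; exp(-rT) = 0.9947637572
Theta = -S*exp(-qT)*phi(d1)*sigma/(2*sqrt(T)) + r*K*exp(-rT)*N(-d2) - q*S*exp(-qT)*N(-d1)
N(-d1) = 0.5937418028; N(-d2) = 0.6528644657; sqrt(T) = 0.8660254038
Term 1 = -24.3200 * 0.9762857098 * 0.3878774108 * 0.1800 / (2 * 0.8660254038) = -0.9570769759
Term 2 = 0.0070 * 25.0700 * 0.9947637572 * 0.6528644657 = 0.1139712625
Term 3 = -0.0320 * 24.3200 * 0.9762857098 * 0.5937418028 = -0.4511158727
Theta = -0.9570769759 + (0.1139712625) + (-0.4511158727) = -1.294222


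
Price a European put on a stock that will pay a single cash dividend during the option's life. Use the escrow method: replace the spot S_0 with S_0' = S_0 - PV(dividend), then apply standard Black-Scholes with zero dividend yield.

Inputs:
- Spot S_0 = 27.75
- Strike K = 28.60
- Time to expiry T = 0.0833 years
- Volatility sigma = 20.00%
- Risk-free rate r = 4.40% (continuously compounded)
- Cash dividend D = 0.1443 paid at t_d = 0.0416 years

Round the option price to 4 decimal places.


Answer: Price = 1.1856

Derivation:
PV(D) = D * exp(-r * t_d) = 0.1443 * 0.99817127 = 0.14403611
S_0' = S_0 - PV(D) = 27.7500 - 0.14403611 = 27.60596389
d1 = (ln(S_0'/K) + (r + sigma^2/2)*T) / (sigma*sqrt(T)) = -0.52047601
d2 = d1 - sigma*sqrt(T) = -0.57819948
exp(-rT) = 0.99634151
N(-d1) = 0.69863408; N(-d2) = 0.71843528
P = K * exp(-rT) * N(-d2) - S_0' * N(-d1) = 28.6000 * 0.99634151 * 0.71843528 - 27.60596389 * 0.69863408 = 1.1856


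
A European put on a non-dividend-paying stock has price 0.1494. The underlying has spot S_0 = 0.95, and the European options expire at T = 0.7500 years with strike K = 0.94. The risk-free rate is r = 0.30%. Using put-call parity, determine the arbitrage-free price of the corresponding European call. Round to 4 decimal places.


Answer: Call price = 0.1615

Derivation:
Put-call parity: C - P = S_0 * exp(-qT) - K * exp(-rT).
S_0 * exp(-qT) = 0.9500 * 1.00000000 = 0.95000000
K * exp(-rT) = 0.9400 * 0.99775253 = 0.93788738
C = P + S*exp(-qT) - K*exp(-rT)
C = 0.1494 + 0.95000000 - 0.93788738 = 0.1615


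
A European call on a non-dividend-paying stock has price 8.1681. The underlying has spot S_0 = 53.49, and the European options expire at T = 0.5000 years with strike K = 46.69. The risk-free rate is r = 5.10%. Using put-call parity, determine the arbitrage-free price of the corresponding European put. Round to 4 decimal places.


Put-call parity: C - P = S_0 * exp(-qT) - K * exp(-rT).
S_0 * exp(-qT) = 53.4900 * 1.00000000 = 53.49000000
K * exp(-rT) = 46.6900 * 0.97482238 = 45.51445687
P = C - S*exp(-qT) + K*exp(-rT)
P = 8.1681 - 53.49000000 + 45.51445687 = 0.1926

Answer: Put price = 0.1926


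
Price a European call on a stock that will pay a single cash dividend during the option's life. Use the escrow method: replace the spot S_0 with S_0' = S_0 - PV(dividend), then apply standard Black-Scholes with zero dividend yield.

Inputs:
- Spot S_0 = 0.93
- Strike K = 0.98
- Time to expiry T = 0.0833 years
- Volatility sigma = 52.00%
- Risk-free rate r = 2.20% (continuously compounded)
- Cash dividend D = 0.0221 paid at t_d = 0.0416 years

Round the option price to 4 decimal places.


Answer: Price = 0.0281

Derivation:
PV(D) = D * exp(-r * t_d) = 0.0221 * 0.99908522 = 0.02207978
S_0' = S_0 - PV(D) = 0.9300 - 0.02207978 = 0.90792022
d1 = (ln(S_0'/K) + (r + sigma^2/2)*T) / (sigma*sqrt(T)) = -0.42178081
d2 = d1 - sigma*sqrt(T) = -0.57186185
exp(-rT) = 0.99816908
N(d1) = 0.33659251; N(d2) = 0.28370779
C = S_0' * N(d1) - K * exp(-rT) * N(d2) = 0.90792022 * 0.33659251 - 0.9800 * 0.99816908 * 0.28370779 = 0.0281


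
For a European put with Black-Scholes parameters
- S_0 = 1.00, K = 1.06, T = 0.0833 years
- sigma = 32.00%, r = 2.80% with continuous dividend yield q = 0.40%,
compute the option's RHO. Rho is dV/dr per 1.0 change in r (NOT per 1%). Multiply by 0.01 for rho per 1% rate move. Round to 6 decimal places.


d1 = -0.5630805398; d2 = -0.6554381058
phi(d1) = 0.3404563415; exp(-qT) = 0.9996668555; exp(-rT) = 0.9976703179
N(-d2) = 0.7439071379
Rho = -K*T*exp(-rT)*N(-d2) = -1.0600 * 0.0833 * 0.9976703179 * 0.7439071379 = -0.065532

Answer: Rho = -0.065532


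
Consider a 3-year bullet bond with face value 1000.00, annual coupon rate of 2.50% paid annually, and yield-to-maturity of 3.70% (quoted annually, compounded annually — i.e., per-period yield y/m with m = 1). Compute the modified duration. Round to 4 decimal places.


Coupon per period c = face * coupon_rate / m = 25.000000
Periods per year m = 1; per-period yield y/m = 0.037000
Number of cashflows N = 3
Cashflows (t years, CF_t, discount factor 1/(1+y/m)^(m*t), PV):
  t = 1.0000: CF_t = 25.000000, DF = 0.964320, PV = 24.108004
  t = 2.0000: CF_t = 25.000000, DF = 0.929913, PV = 23.247834
  t = 3.0000: CF_t = 1025.000000, DF = 0.896734, PV = 919.152550
Price P = sum_t PV_t = 966.508387
First compute Macaulay numerator sum_t t * PV_t:
  t * PV_t at t = 1.0000: 24.108004
  t * PV_t at t = 2.0000: 46.495668
  t * PV_t at t = 3.0000: 2757.457649
Macaulay duration D = 2828.061321 / 966.508387 = 2.926060
Modified duration = D / (1 + y/m) = 2.926060 / (1 + 0.037000) = 2.821658

Answer: Modified duration = 2.8217


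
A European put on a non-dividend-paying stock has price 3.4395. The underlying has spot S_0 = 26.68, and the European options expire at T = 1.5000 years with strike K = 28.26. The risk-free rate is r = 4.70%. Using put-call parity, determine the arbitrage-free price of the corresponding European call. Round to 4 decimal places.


Put-call parity: C - P = S_0 * exp(-qT) - K * exp(-rT).
S_0 * exp(-qT) = 26.6800 * 1.00000000 = 26.68000000
K * exp(-rT) = 28.2600 * 0.93192774 = 26.33627792
C = P + S*exp(-qT) - K*exp(-rT)
C = 3.4395 + 26.68000000 - 26.33627792 = 3.7832

Answer: Call price = 3.7832


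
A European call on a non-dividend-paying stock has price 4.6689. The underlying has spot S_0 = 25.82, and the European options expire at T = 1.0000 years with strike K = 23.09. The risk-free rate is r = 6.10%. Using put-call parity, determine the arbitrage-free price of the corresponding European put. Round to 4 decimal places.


Answer: Put price = 0.5725

Derivation:
Put-call parity: C - P = S_0 * exp(-qT) - K * exp(-rT).
S_0 * exp(-qT) = 25.8200 * 1.00000000 = 25.82000000
K * exp(-rT) = 23.0900 * 0.94082324 = 21.72360861
P = C - S*exp(-qT) + K*exp(-rT)
P = 4.6689 - 25.82000000 + 21.72360861 = 0.5725


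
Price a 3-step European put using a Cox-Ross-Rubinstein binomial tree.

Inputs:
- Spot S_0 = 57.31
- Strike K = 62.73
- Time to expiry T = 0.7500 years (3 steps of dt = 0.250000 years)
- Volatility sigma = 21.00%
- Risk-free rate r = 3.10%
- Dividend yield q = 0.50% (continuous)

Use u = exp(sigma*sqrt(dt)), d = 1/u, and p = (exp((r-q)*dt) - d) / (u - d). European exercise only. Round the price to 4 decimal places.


dt = T/N = 0.250000
u = exp(sigma*sqrt(dt)) = 1.110711; d = 1/u = 0.900325
p = (exp((r-q)*dt) - d) / (u - d) = 0.504770
Discount per step: exp(-r*dt) = 0.992280
Stock lattice S(k, i) with i counting down-moves:
  k=0: S(0,0) = 57.3100
  k=1: S(1,0) = 63.6548; S(1,1) = 51.5976
  k=2: S(2,0) = 70.7021; S(2,1) = 57.3100; S(2,2) = 46.4546
  k=3: S(3,0) = 78.5296; S(3,1) = 63.6548; S(3,2) = 51.5976; S(3,3) = 41.8242
Terminal payoffs V(N, i) = max(K - S_T, 0):
  V(3,0) = 0.000000; V(3,1) = 0.000000; V(3,2) = 11.132402; V(3,3) = 20.905800
Backward induction: V(k, i) = exp(-r*dt) * [p * V(k+1, i) + (1-p) * V(k+1, i+1)].
  V(2,0) = exp(-r*dt) * [p*0.000000 + (1-p)*0.000000] = 0.000000
  V(2,1) = exp(-r*dt) * [p*0.000000 + (1-p)*11.132402] = 5.470535
  V(2,2) = exp(-r*dt) * [p*11.132402 + (1-p)*20.905800] = 15.849170
  V(1,0) = exp(-r*dt) * [p*0.000000 + (1-p)*5.470535] = 2.688256
  V(1,1) = exp(-r*dt) * [p*5.470535 + (1-p)*15.849170] = 10.528431
  V(0,0) = exp(-r*dt) * [p*2.688256 + (1-p)*10.528431] = 6.520216

Answer: Price = V(0,0) = 6.5202


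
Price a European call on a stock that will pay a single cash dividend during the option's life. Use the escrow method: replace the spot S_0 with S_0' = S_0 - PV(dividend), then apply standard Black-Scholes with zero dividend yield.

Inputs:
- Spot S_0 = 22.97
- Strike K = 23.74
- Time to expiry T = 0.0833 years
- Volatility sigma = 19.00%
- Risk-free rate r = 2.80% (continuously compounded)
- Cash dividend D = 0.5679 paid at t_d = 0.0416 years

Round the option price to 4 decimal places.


Answer: Price = 0.1023

Derivation:
PV(D) = D * exp(-r * t_d) = 0.5679 * 0.99883588 = 0.56723890
S_0' = S_0 - PV(D) = 22.9700 - 0.56723890 = 22.40276110
d1 = (ln(S_0'/K) + (r + sigma^2/2)*T) / (sigma*sqrt(T)) = -0.98730617
d2 = d1 - sigma*sqrt(T) = -1.04214347
exp(-rT) = 0.99767032
N(d1) = 0.16174628; N(d2) = 0.14867258
C = S_0' * N(d1) - K * exp(-rT) * N(d2) = 22.40276110 * 0.16174628 - 23.7400 * 0.99767032 * 0.14867258 = 0.1023


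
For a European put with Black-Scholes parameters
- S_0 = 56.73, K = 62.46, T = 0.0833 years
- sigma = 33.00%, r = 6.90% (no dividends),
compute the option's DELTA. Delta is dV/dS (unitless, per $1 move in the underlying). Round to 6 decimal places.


d1 = -0.9023143732; d2 = -0.9975581132
phi(d1) = 0.2655308771; exp(-qT) = 1.0000000000; exp(-rT) = 0.9942687864
N(-d1) = 0.8165550538
Delta = -exp(-qT) * N(-d1) = -1.0000000000 * 0.8165550538 = -0.816555

Answer: Delta = -0.816555


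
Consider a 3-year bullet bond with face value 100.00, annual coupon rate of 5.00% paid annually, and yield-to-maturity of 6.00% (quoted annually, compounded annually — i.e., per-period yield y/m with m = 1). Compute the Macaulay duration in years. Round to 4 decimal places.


Coupon per period c = face * coupon_rate / m = 5.000000
Periods per year m = 1; per-period yield y/m = 0.060000
Number of cashflows N = 3
Cashflows (t years, CF_t, discount factor 1/(1+y/m)^(m*t), PV):
  t = 1.0000: CF_t = 5.000000, DF = 0.943396, PV = 4.716981
  t = 2.0000: CF_t = 5.000000, DF = 0.889996, PV = 4.449982
  t = 3.0000: CF_t = 105.000000, DF = 0.839619, PV = 88.160025
Price P = sum_t PV_t = 97.326988
Macaulay numerator sum_t t * PV_t:
  t * PV_t at t = 1.0000: 4.716981
  t * PV_t at t = 2.0000: 8.899964
  t * PV_t at t = 3.0000: 264.480074
Macaulay duration D = (sum_t t * PV_t) / P = 278.097020 / 97.326988 = 2.857347

Answer: Macaulay duration = 2.8573 years


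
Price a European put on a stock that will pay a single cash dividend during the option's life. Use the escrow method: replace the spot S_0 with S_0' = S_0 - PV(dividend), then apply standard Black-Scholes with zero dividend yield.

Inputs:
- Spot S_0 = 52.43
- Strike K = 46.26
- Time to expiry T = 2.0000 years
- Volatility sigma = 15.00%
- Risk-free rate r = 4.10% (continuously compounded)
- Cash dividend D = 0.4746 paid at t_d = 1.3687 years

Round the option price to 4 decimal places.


Answer: Price = 0.9346

Derivation:
PV(D) = D * exp(-r * t_d) = 0.4746 * 0.94542880 = 0.44870051
S_0' = S_0 - PV(D) = 52.4300 - 0.44870051 = 51.98129949
d1 = (ln(S_0'/K) + (r + sigma^2/2)*T) / (sigma*sqrt(T)) = 1.04230543
d2 = d1 - sigma*sqrt(T) = 0.83017340
exp(-rT) = 0.92127196
N(-d1) = 0.14863505; N(-d2) = 0.20322038
P = K * exp(-rT) * N(-d2) - S_0' * N(-d1) = 46.2600 * 0.92127196 * 0.20322038 - 51.98129949 * 0.14863505 = 0.9346


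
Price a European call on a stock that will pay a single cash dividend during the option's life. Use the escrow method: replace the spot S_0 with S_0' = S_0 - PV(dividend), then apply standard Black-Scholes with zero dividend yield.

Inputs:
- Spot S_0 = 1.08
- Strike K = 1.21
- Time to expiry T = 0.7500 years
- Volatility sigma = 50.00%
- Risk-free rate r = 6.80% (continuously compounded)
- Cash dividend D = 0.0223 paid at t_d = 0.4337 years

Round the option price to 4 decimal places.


PV(D) = D * exp(-r * t_d) = 0.0223 * 0.97093903 = 0.02165194
S_0' = S_0 - PV(D) = 1.0800 - 0.02165194 = 1.05834806
d1 = (ln(S_0'/K) + (r + sigma^2/2)*T) / (sigma*sqrt(T)) = 0.02503136
d2 = d1 - sigma*sqrt(T) = -0.40798134
exp(-rT) = 0.95027867
N(d1) = 0.50998503; N(d2) = 0.34164369
C = S_0' * N(d1) - K * exp(-rT) * N(d2) = 1.05834806 * 0.50998503 - 1.2100 * 0.95027867 * 0.34164369 = 0.1469

Answer: Price = 0.1469


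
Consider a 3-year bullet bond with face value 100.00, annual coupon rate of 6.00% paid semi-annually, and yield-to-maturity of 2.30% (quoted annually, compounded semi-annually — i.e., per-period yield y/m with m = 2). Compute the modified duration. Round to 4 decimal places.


Answer: Modified duration = 2.7702

Derivation:
Coupon per period c = face * coupon_rate / m = 3.000000
Periods per year m = 2; per-period yield y/m = 0.011500
Number of cashflows N = 6
Cashflows (t years, CF_t, discount factor 1/(1+y/m)^(m*t), PV):
  t = 0.5000: CF_t = 3.000000, DF = 0.988631, PV = 2.965892
  t = 1.0000: CF_t = 3.000000, DF = 0.977391, PV = 2.932172
  t = 1.5000: CF_t = 3.000000, DF = 0.966279, PV = 2.898836
  t = 2.0000: CF_t = 3.000000, DF = 0.955293, PV = 2.865878
  t = 2.5000: CF_t = 3.000000, DF = 0.944432, PV = 2.833295
  t = 3.0000: CF_t = 103.000000, DF = 0.933694, PV = 96.170506
Price P = sum_t PV_t = 110.666580
First compute Macaulay numerator sum_t t * PV_t:
  t * PV_t at t = 0.5000: 1.482946
  t * PV_t at t = 1.0000: 2.932172
  t * PV_t at t = 1.5000: 4.348253
  t * PV_t at t = 2.0000: 5.731756
  t * PV_t at t = 2.5000: 7.083238
  t * PV_t at t = 3.0000: 288.511519
Macaulay duration D = 310.089884 / 110.666580 = 2.802019
Modified duration = D / (1 + y/m) = 2.802019 / (1 + 0.011500) = 2.770162


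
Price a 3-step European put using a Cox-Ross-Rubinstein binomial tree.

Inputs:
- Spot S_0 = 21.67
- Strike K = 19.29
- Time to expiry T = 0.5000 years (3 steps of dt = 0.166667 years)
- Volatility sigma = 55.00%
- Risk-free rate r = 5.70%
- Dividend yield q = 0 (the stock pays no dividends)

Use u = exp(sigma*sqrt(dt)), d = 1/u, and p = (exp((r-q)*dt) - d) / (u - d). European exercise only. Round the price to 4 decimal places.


dt = T/N = 0.166667
u = exp(sigma*sqrt(dt)) = 1.251742; d = 1/u = 0.798886
p = (exp((r-q)*dt) - d) / (u - d) = 0.465178
Discount per step: exp(-r*dt) = 0.990545
Stock lattice S(k, i) with i counting down-moves:
  k=0: S(0,0) = 21.6700
  k=1: S(1,0) = 27.1253; S(1,1) = 17.3119
  k=2: S(2,0) = 33.9538; S(2,1) = 21.6700; S(2,2) = 13.8302
  k=3: S(3,0) = 42.5015; S(3,1) = 27.1253; S(3,2) = 17.3119; S(3,3) = 11.0488
Terminal payoffs V(N, i) = max(K - S_T, 0):
  V(3,0) = 0.000000; V(3,1) = 0.000000; V(3,2) = 1.978132; V(3,3) = 8.241230
Backward induction: V(k, i) = exp(-r*dt) * [p * V(k+1, i) + (1-p) * V(k+1, i+1)].
  V(2,0) = exp(-r*dt) * [p*0.000000 + (1-p)*0.000000] = 0.000000
  V(2,1) = exp(-r*dt) * [p*0.000000 + (1-p)*1.978132] = 1.047945
  V(2,2) = exp(-r*dt) * [p*1.978132 + (1-p)*8.241230] = 5.277398
  V(1,0) = exp(-r*dt) * [p*0.000000 + (1-p)*1.047945] = 0.555164
  V(1,1) = exp(-r*dt) * [p*1.047945 + (1-p)*5.277398] = 3.278652
  V(0,0) = exp(-r*dt) * [p*0.555164 + (1-p)*3.278652] = 1.992723

Answer: Price = V(0,0) = 1.9927


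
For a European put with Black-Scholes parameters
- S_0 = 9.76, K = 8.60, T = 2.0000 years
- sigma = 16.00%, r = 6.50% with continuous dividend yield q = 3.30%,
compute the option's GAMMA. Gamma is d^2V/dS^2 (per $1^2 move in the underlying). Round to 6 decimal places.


d1 = 0.9551695502; d2 = 0.7288953802
phi(d1) = 0.2528110346; exp(-qT) = 0.9361308643; exp(-rT) = 0.8780954309
Gamma = exp(-qT) * phi(d1) / (S * sigma * sqrt(T)) = 0.9361308643 * 0.2528110346 / (9.7600 * 0.1600 * 1.4142135624) = 0.107164

Answer: Gamma = 0.107164


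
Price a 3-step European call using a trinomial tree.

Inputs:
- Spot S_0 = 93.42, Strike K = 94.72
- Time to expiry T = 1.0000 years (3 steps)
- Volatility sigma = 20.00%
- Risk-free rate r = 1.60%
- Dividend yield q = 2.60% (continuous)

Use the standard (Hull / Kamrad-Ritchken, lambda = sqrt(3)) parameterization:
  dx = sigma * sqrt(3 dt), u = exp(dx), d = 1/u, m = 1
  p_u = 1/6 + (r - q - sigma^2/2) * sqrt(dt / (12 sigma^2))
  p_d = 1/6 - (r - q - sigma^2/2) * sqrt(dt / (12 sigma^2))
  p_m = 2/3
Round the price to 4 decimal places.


Answer: Price = V(0,0) = 5.7982

Derivation:
dt = T/N = 0.333333; dx = sigma*sqrt(3*dt) = 0.200000
u = exp(dx) = 1.221403; d = 1/u = 0.818731
p_u = 0.141667, p_m = 0.666667, p_d = 0.191667
Discount per step: exp(-r*dt) = 0.994681
Stock lattice S(k, j) with j the centered position index:
  k=0: S(0,+0) = 93.4200
  k=1: S(1,-1) = 76.4858; S(1,+0) = 93.4200; S(1,+1) = 114.1034
  k=2: S(2,-2) = 62.6213; S(2,-1) = 76.4858; S(2,+0) = 93.4200; S(2,+1) = 114.1034; S(2,+2) = 139.3663
  k=3: S(3,-3) = 51.2700; S(3,-2) = 62.6213; S(3,-1) = 76.4858; S(3,+0) = 93.4200; S(3,+1) = 114.1034; S(3,+2) = 139.3663; S(3,+3) = 170.2223
Terminal payoffs V(N, j) = max(S_T - K, 0):
  V(3,-3) = 0.000000; V(3,-2) = 0.000000; V(3,-1) = 0.000000; V(3,+0) = 0.000000; V(3,+1) = 19.383446; V(3,+2) = 44.646263; V(3,+3) = 75.502338
Backward induction: V(k, j) = exp(-r*dt) * [p_u * V(k+1, j+1) + p_m * V(k+1, j) + p_d * V(k+1, j-1)]
  V(2,-2) = exp(-r*dt) * [p_u*0.000000 + p_m*0.000000 + p_d*0.000000] = 0.000000
  V(2,-1) = exp(-r*dt) * [p_u*0.000000 + p_m*0.000000 + p_d*0.000000] = 0.000000
  V(2,+0) = exp(-r*dt) * [p_u*19.383446 + p_m*0.000000 + p_d*0.000000] = 2.731382
  V(2,+1) = exp(-r*dt) * [p_u*44.646263 + p_m*19.383446 + p_d*0.000000] = 19.144806
  V(2,+2) = exp(-r*dt) * [p_u*75.502338 + p_m*44.646263 + p_d*19.383446] = 43.940525
  V(1,-1) = exp(-r*dt) * [p_u*2.731382 + p_m*0.000000 + p_d*0.000000] = 0.384888
  V(1,+0) = exp(-r*dt) * [p_u*19.144806 + p_m*2.731382 + p_d*0.000000] = 4.508990
  V(1,+1) = exp(-r*dt) * [p_u*43.940525 + p_m*19.144806 + p_d*2.731382] = 19.407842
  V(0,+0) = exp(-r*dt) * [p_u*19.407842 + p_m*4.508990 + p_d*0.384888] = 5.798201


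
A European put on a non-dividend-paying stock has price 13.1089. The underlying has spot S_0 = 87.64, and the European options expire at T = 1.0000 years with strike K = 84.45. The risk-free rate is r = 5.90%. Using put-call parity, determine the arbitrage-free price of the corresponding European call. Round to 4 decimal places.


Answer: Call price = 21.1373

Derivation:
Put-call parity: C - P = S_0 * exp(-qT) - K * exp(-rT).
S_0 * exp(-qT) = 87.6400 * 1.00000000 = 87.64000000
K * exp(-rT) = 84.4500 * 0.94270677 = 79.61158666
C = P + S*exp(-qT) - K*exp(-rT)
C = 13.1089 + 87.64000000 - 79.61158666 = 21.1373


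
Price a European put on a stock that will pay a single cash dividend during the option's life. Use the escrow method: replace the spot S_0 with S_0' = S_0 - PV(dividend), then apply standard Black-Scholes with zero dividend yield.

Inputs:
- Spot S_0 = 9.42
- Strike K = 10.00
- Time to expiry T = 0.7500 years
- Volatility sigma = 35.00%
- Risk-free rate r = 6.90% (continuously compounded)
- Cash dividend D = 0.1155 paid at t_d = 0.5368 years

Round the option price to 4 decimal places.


Answer: Price = 1.2285

Derivation:
PV(D) = D * exp(-r * t_d) = 0.1155 * 0.96363836 = 0.11130023
S_0' = S_0 - PV(D) = 9.4200 - 0.11130023 = 9.30869977
d1 = (ln(S_0'/K) + (r + sigma^2/2)*T) / (sigma*sqrt(T)) = 0.08594875
d2 = d1 - sigma*sqrt(T) = -0.21716015
exp(-rT) = 0.94956623
N(-d1) = 0.46575358; N(-d2) = 0.58595823
P = K * exp(-rT) * N(-d2) - S_0' * N(-d1) = 10.0000 * 0.94956623 * 0.58595823 - 9.30869977 * 0.46575358 = 1.2285


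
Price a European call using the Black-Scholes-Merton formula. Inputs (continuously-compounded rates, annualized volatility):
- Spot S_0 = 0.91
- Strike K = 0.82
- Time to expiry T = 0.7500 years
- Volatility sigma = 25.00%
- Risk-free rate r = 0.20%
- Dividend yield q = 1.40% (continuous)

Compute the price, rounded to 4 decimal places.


d1 = (ln(S/K) + (r - q + 0.5*sigma^2) * T) / (sigma * sqrt(T)) = 0.54768721
d2 = d1 - sigma * sqrt(T) = 0.33118086
exp(-rT) = 0.99850112; exp(-qT) = 0.98955493
C = S_0 * exp(-qT) * N(d1) - K * exp(-rT) * N(d2)
N(d1) = 0.70804665; N(d2) = 0.62974606
C = 0.9100 * 0.98955493 * 0.70804665 - 0.8200 * 0.99850112 * 0.62974606 = 0.1220

Answer: Price = 0.1220


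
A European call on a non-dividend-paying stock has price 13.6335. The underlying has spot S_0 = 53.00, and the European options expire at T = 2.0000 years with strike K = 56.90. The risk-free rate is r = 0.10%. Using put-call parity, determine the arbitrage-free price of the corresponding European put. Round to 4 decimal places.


Put-call parity: C - P = S_0 * exp(-qT) - K * exp(-rT).
S_0 * exp(-qT) = 53.0000 * 1.00000000 = 53.00000000
K * exp(-rT) = 56.9000 * 0.99800200 = 56.78631372
P = C - S*exp(-qT) + K*exp(-rT)
P = 13.6335 - 53.00000000 + 56.78631372 = 17.4198

Answer: Put price = 17.4198
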